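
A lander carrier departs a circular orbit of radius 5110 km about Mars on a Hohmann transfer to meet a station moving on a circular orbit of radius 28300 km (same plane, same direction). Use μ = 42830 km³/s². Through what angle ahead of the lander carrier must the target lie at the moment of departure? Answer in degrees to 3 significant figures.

The Hohmann ellipse has a_t = (r₁ + r₂)/2 = 16705 km.
Transfer time t = π√(a_t³/μ) = 32775.2 s.
Target angular speed ω₂ = √(μ/r₂³) = 4.34705×10^-5 rad/s.
Angle swept by the target during transfer: ω₂·t = 1.42475 rad = 81.63°.
Arrival is 180° from departure on the ellipse, so φ = 180° − 81.63° = 98.4°.

φ = 98.4°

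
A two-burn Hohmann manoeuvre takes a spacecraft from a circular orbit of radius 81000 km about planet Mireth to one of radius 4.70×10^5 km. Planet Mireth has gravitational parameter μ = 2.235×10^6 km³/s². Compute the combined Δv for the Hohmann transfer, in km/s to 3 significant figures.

The Hohmann ellipse has a_t = (r₁ + r₂)/2 = 2.755×10^5 km.
At r₁ the circular-orbit speed is v₁ = √(μ/r₁) = 5.253 km/s.
Transfer-orbit speed at r₁ (v² = μ(2/r − 1/a)): v_p = √[μ(2/r₁ − 1/a_t)] = 6.861 km/s.
First burn Δv₁ = |v_p − v₁| = 1.608 km/s.
At r₂, v₂ = √(μ/r₂) = 2.1807 km/s.
Transfer-orbit speed at r₂: v_a = √[μ(2/r₂ − 1/a_t)] = 1.1824 km/s.
Second burn Δv₂ = |v₂ − v_a| = 0.9983 km/s.
Δv = Δv₁ + Δv₂ = 1.608 + 0.9983 = 2.606 km/s.

Δv = 2.61 km/s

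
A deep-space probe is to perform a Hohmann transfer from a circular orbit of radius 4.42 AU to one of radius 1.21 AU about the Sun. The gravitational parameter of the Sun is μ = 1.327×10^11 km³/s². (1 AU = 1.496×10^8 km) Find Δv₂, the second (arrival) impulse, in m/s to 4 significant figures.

Δv₂ = 6852 m/s

In km: r₁ = 4.42 × 1.496×10^8 = 6.61232×10^8 km; r₂ = 1.21 × 1.496×10^8 = 1.81016×10^8 km.
Semi-major axis of the transfer orbit: a_t = (6.61232×10^8 + 1.81016×10^8)/2 = 4.21124×10^8 km.
Circular speed at r = 1.81016×10^8 km: v_c = √(μ/r) = 27.0755 km/s.
Transfer-orbit speed at the same r (vis-viva, a = a_t): v_t = √[μ(2/r − 1/a_t)] = 33.9273 km/s.
Δv₂ = |v_t − v_c| = |33.9273 − 27.0755| = 6.852 km/s.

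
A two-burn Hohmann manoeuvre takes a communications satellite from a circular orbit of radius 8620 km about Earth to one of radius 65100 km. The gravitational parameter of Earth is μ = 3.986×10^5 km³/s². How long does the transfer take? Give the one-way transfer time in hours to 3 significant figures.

t = 9.78 hours

The Hohmann ellipse has a_t = (r₁ + r₂)/2 = 36860 km.
Half the transfer-orbit period gives t = π√(a_t³/μ) = 35210 s.
Converting: 35210 s ÷ 3600 s/hour = 9.78 hours.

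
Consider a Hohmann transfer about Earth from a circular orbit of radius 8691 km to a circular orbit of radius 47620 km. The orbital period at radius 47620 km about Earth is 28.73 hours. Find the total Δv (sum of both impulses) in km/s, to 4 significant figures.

Δv = 3.321 km/s

From Kepler's third law T² = 4π²r³/μ at r = 47620 km, T = 28.73 hours = 28.73 × 3600 s = 1.03428×10^5 s: μ = 4π²r³/T² = 3.98521×10^5 km³/s².
Transfer-ellipse semi-major axis a_t = (r₁ + r₂)/2 = (8691 + 47620)/2 = 28155.5 km.
At r₁ the circular-orbit speed is v₁ = √(μ/r₁) = 6.772 km/s.
Transfer-orbit speed at r₁ (vis-viva equation): v_p = √[μ(2/r₁ − 1/a_t)] = 8.807 km/s.
First burn Δv₁ = |v_p − v₁| = 2.035 km/s.
Circular speed at r₂: v₂ = √(μ/r₂) = 2.893 km/s.
Transfer-orbit speed at r₂: v_a = √[μ(2/r₂ − 1/a_t)] = 1.607 km/s.
Second burn Δv₂ = |v₂ − v_a| = 1.286 km/s.
Total Δv = Δv₁ + Δv₂ = 3.321 km/s.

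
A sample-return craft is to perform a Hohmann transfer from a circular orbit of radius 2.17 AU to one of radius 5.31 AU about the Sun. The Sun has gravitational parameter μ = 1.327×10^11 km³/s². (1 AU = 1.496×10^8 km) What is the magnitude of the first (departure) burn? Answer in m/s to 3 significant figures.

In km: r₁ = 2.17 × 1.496×10^8 = 3.24632×10^8 km; r₂ = 5.31 × 1.496×10^8 = 7.94376×10^8 km.
The Hohmann ellipse has a_t = (r₁ + r₂)/2 = 5.59504×10^8 km.
Circular speed at r = 3.24632×10^8 km: v_c = √(μ/r) = 20.218 km/s.
Vis-viva on the transfer ellipse at r = 3.24632×10^8 km gives v_t = √[μ(2/r − 1/a_t)] = 24.091 km/s.
Δv₁ = |v_t − v_c| = |24.091 − 20.218| = 3.873 km/s.

Δv₁ = 3870 m/s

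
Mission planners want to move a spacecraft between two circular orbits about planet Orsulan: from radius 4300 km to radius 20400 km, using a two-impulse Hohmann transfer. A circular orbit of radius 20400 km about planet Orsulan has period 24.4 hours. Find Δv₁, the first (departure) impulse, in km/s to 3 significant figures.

From Kepler's third law T² = 4π²r³/μ at r = 20400 km, T = 24.4 hours = 24.4 × 3600 s = 87840 s: μ = 4π²r³/T² = 43437.6 km³/s².
The Hohmann ellipse has a_t = (r₁ + r₂)/2 = 12350 km.
Circular speed at r = 4300 km: v_c = √(μ/r) = 3.1783 km/s.
Vis-viva on the transfer ellipse at r = 4300 km gives v_t = √[μ(2/r − 1/a_t)] = 4.0849 km/s.
Δv₁ = |v_t − v_c| = |4.0849 − 3.1783| = 0.9066 km/s.

Δv₁ = 0.907 km/s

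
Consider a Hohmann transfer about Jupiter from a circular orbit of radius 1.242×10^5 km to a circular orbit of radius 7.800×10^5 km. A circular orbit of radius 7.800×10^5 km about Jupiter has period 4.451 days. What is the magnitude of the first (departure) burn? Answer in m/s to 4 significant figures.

Δv₁ = 10010 m/s

From Kepler's third law T² = 4π²r³/μ at r = 7.800×10^5 km, T = 4.451 days = 4.451 × 86400 s = 3.845664×10^5 s: μ = 4π²r³/T² = 1.26678×10^8 km³/s².
Semi-major axis of the transfer orbit: a_t = (1.242×10^5 + 7.800×10^5)/2 = 4.521×10^5 km.
On the circular orbit at r = 1.242×10^5 km, v_c = √(μ/r) = 31.94 km/s.
Vis-viva on the transfer ellipse at r = 1.242×10^5 km gives v_t = √[μ(2/r − 1/a_t)] = 41.95 km/s.
Δv₁ = |v_t − v_c| = |41.95 − 31.94| = 10.01 km/s.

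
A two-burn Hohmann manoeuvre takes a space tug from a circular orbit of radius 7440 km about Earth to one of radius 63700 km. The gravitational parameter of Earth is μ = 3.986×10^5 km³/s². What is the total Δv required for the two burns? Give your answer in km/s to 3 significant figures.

Δv = 3.83 km/s

The Hohmann ellipse has a_t = (r₁ + r₂)/2 = 35570 km.
At r₁ the circular-orbit speed is v₁ = √(μ/r₁) = 7.3195 km/s.
On the transfer ellipse at r₁, vis-viva equation gives v_p = √[μ(2/r₁ − 1/a_t)] = 9.7951 km/s.
First burn Δv₁ = |v_p − v₁| = 2.476 km/s.
At r₂, v₂ = √(μ/r₂) = 2.501 km/s.
Transfer-orbit speed at r₂: v_a = √[μ(2/r₂ − 1/a_t)] = 1.144 km/s.
Second burn Δv₂ = |v₂ − v_a| = 1.357 km/s.
Δv = Δv₁ + Δv₂ = 2.476 + 1.357 = 3.833 km/s.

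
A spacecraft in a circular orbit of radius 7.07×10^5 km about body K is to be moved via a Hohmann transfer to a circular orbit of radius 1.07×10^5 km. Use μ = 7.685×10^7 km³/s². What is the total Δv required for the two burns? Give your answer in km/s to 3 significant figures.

The Hohmann ellipse has a_t = (r₁ + r₂)/2 = 4.070×10^5 km.
At r₁ the circular-orbit speed is v₁ = √(μ/r₁) = 10.426 km/s.
On the transfer ellipse at r₁, vis-viva gives v_a = √[μ(2/r₁ − 1/a_t)] = 5.3457 km/s.
First burn Δv₁ = |v_a − v₁| = 5.080 km/s.
At r₂, v₂ = √(μ/r₂) = 26.800 km/s.
Transfer-orbit speed at r₂: v_p = √[μ(2/r₂ − 1/a_t)] = 35.322 km/s.
Second burn Δv₂ = |v₂ − v_p| = 8.522 km/s.
Total Δv = Δv₁ + Δv₂ = 13.60 km/s.

Δv = 13.6 km/s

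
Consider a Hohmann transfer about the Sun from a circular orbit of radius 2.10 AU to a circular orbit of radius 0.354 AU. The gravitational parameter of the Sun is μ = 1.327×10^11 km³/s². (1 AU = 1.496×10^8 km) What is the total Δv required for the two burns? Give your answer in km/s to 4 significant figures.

Δv = 24.94 km/s

In km: r₁ = 2.10 × 1.496×10^8 = 3.1416×10^8 km; r₂ = 0.354 × 1.496×10^8 = 5.29584×10^7 km.
The Hohmann ellipse has a_t = (r₁ + r₂)/2 = 1.835592×10^8 km.
At r₁ the circular-orbit speed is v₁ = √(μ/r₁) = 20.552 km/s.
Transfer-orbit speed at r₁ (vis-viva): v_a = √[μ(2/r₁ − 1/a_t)] = 11.039 km/s.
First burn Δv₁ = |v_a − v₁| = 9.513 km/s.
At r₂, v₂ = √(μ/r₂) = 50.06 km/s.
Transfer-orbit speed at r₂: v_p = √[μ(2/r₂ − 1/a_t)] = 65.49 km/s.
Second burn Δv₂ = |v₂ − v_p| = 15.43 km/s.
Total Δv = Δv₁ + Δv₂ = 24.94 km/s.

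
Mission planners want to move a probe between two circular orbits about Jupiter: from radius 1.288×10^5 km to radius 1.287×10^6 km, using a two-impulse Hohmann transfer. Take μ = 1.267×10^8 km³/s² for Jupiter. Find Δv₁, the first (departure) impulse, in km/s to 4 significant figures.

The Hohmann ellipse has a_t = (r₁ + r₂)/2 = 7.079×10^5 km.
On the circular orbit at r = 1.288×10^5 km, v_c = √(μ/r) = 31.36 km/s.
Vis-viva on the transfer ellipse at r = 1.288×10^5 km gives v_t = √[μ(2/r − 1/a_t)] = 42.29 km/s.
Δv₁ = |v_t − v_c| = |42.29 − 31.36| = 10.93 km/s.

Δv₁ = 10.93 km/s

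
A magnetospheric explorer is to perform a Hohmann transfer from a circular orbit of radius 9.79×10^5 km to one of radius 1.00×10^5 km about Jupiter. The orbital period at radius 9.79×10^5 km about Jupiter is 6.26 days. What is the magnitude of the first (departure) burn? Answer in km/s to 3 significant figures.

Δv₁ = 6.48 km/s

From Kepler's third law T² = 4π²r³/μ at r = 9.79×10^5 km, T = 6.26 days = 6.26 × 86400 s = 5.40864×10^5 s: μ = 4π²r³/T² = 1.26629×10^8 km³/s².
The Hohmann ellipse has a_t = (r₁ + r₂)/2 = 5.395×10^5 km.
On the circular orbit at r = 9.790×10^5 km, v_c = √(μ/r) = 11.373 km/s.
Vis-viva on the transfer ellipse at r = 9.790×10^5 km gives v_t = √[μ(2/r − 1/a_t)] = 4.8964 km/s.
Δv₁ = |v_t − v_c| = |4.8964 − 11.373| = 6.477 km/s.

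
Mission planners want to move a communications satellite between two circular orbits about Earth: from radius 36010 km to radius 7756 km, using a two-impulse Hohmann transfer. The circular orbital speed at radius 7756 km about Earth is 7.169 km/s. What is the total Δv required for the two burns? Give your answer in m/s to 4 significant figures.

Δv = 3374 m/s

From the circular-orbit relation v² = μ/r at r = 7756 km: μ = v²r = (7.169)² × 7756 = 3.98616×10^5 km³/s².
The Hohmann ellipse has a_t = (r₁ + r₂)/2 = 21883 km.
Circular speed at r₁: v₁ = √(μ/r₁) = √(3.98616×10^5/36010) = 3.3271 km/s.
Transfer-orbit speed at r₁ (v² = μ(2/r − 1/a)): v_a = √[μ(2/r₁ − 1/a_t)] = 1.9808 km/s.
First burn Δv₁ = |v_a − v₁| = 1.3463 km/s.
Circular speed at r₂: v₂ = √(μ/r₂) = 7.1690 km/s.
Transfer-orbit speed at r₂: v_p = √[μ(2/r₂ − 1/a_t)] = 9.1964 km/s.
Second burn Δv₂ = |v₂ − v_p| = 2.0274 km/s.
Total Δv = Δv₁ + Δv₂ = 3.374 km/s.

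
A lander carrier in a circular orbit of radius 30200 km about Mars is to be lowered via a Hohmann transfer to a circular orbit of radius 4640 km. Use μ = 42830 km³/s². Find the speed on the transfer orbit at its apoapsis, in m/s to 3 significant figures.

v = 615 m/s

Semi-major axis of the transfer orbit: a_t = (30200 + 4640)/2 = 17420 km.
The apoapsis of the transfer ellipse is at r = 30200 km.
Vis-viva: v = √[μ(2/r − 1/a_t)] = √[42830 × (2/30200 − 1/17420)] = 0.6146 km/s.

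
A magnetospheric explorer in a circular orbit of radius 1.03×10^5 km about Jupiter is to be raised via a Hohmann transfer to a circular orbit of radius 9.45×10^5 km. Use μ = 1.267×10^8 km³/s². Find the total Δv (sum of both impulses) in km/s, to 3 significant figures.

Transfer-ellipse semi-major axis a_t = (r₁ + r₂)/2 = (1.030×10^5 + 9.450×10^5)/2 = 5.240×10^5 km.
Circular speed at r₁: v₁ = √(μ/r₁) = √(1.267×10^8/1.030×10^5) = 35.073 km/s.
On the transfer ellipse at r₁, v² = μ(2/r − 1/a) gives v_p = √[μ(2/r₁ − 1/a_t)] = 47.100 km/s.
First burn Δv₁ = |v_p − v₁| = 12.027 km/s.
Circular speed at r₂: v₂ = √(μ/r₂) = 11.579 km/s.
Transfer-orbit speed at r₂: v_a = √[μ(2/r₂ − 1/a_t)] = 5.1336 km/s.
Second burn Δv₂ = |v₂ − v_a| = 6.4454 km/s.
Δv = Δv₁ + Δv₂ = 12.027 + 6.4454 = 18.47 km/s.

Δv = 18.5 km/s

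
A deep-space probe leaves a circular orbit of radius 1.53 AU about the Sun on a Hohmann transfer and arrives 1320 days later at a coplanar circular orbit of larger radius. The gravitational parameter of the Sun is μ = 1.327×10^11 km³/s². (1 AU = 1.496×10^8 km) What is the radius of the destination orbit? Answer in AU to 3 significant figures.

r₂ = 5.95 AU

In km: r₁ = 1.53 × 1.496×10^8 = 2.28888×10^8 km.
Transfer time t = 1320 days = 1.14048×10^8 s, and t = π√(a_t³/μ).
So a_t = (μ t²/π²)^(1/3) = (1.327×10^11 × (1.14048×10^8)² / π²)^(1/3) = 5.5922×10^8 km.
Since a_t = (r₁ + r₂)/2, r₂ = 2a_t − r₁ = 2×5.5922×10^8 − 2.28888×10^8 = 8.89552×10^8 km.
In AU: r₂ = 8.89552×10^8 / 1.496×10^8 = 5.95 AU.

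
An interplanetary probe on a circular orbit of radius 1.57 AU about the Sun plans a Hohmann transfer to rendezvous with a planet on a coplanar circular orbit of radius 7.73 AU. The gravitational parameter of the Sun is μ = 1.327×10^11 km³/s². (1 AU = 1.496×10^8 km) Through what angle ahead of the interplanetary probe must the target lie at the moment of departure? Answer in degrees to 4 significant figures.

In km: r₁ = 1.57 × 1.496×10^8 = 2.34872×10^8 km; r₂ = 7.73 × 1.496×10^8 = 1.156408×10^9 km.
Transfer-ellipse semi-major axis a_t = (r₁ + r₂)/2 = (2.34872×10^8 + 1.156408×10^9)/2 = 6.9564×10^8 km.
The half-period of the transfer ellipse is t = π√(a_t³/μ) = 1.58231×10^8 s.
Target angular speed ω₂ = √(μ/r₂³) = 9.26337×10^-9 rad/s.
Angle swept by the target during transfer: ω₂·t = 1.4658 rad = 83.98°.
The interplanetary probe traverses 180° on the transfer ellipse, so the target must lead by 180° − 83.98° = 96.02°.

φ = 96.02°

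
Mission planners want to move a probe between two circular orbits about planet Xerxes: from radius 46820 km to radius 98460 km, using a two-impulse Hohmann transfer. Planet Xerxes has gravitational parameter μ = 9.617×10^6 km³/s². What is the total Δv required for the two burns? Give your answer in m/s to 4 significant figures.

The Hohmann ellipse has a_t = (r₁ + r₂)/2 = 72640 km.
At r₁ the circular-orbit speed is v₁ = √(μ/r₁) = 14.33191 km/s.
Transfer-orbit speed at r₁ (vis-viva): v_p = √[μ(2/r₁ − 1/a_t)] = 16.68576 km/s.
First burn Δv₁ = |v_p − v₁| = 2.35385 km/s.
At r₂, v₂ = √(μ/r₂) = 9.883025 km/s.
Transfer-orbit speed at r₂: v_a = √[μ(2/r₂ − 1/a_t)] = 7.934466 km/s.
Second burn Δv₂ = |v₂ − v_a| = 1.94856 km/s.
Total Δv = Δv₁ + Δv₂ = 4.302 km/s.

Δv = 4302 m/s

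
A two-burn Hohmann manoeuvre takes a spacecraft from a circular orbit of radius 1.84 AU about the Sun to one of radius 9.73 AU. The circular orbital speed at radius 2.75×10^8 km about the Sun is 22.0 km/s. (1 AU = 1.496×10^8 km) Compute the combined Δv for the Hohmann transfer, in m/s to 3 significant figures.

Δv = 10700 m/s

From the circular-orbit relation v² = μ/r at r = 2.75×10^8 km: μ = v²r = (22.0)² × 2.75×10^8 = 1.33100×10^11 km³/s².
In km: r₁ = 1.84 × 1.496×10^8 = 2.75264×10^8 km; r₂ = 9.73 × 1.496×10^8 = 1.455608×10^9 km.
Transfer-ellipse semi-major axis a_t = (r₁ + r₂)/2 = (2.75264×10^8 + 1.455608×10^9)/2 = 8.65436×10^8 km.
At r₁ the circular-orbit speed is v₁ = √(μ/r₁) = 21.989 km/s.
On the transfer ellipse at r₁, vis-viva equation gives v_p = √[μ(2/r₁ − 1/a_t)] = 28.518 km/s.
First burn Δv₁ = |v_p − v₁| = 6.529 km/s.
Circular speed at r₂: v₂ = √(μ/r₂) = 9.562 km/s.
Transfer-orbit speed at r₂: v_a = √[μ(2/r₂ − 1/a_t)] = 5.393 km/s.
Second burn Δv₂ = |v₂ − v_a| = 4.169 km/s.
Total Δv = Δv₁ + Δv₂ = 10.70 km/s.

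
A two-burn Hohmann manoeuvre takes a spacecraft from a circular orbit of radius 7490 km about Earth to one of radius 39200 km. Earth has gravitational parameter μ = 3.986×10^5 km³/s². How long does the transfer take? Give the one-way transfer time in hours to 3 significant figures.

Transfer-ellipse semi-major axis a_t = (r₁ + r₂)/2 = (7490 + 39200)/2 = 23345 km.
Transfer time t = π√(a_t³/μ) = π√((23345)³ / 3.986×10^5) = 17750 s.
Converting: 17750 s ÷ 3600 s/hour = 4.93 hours.

t = 4.93 hours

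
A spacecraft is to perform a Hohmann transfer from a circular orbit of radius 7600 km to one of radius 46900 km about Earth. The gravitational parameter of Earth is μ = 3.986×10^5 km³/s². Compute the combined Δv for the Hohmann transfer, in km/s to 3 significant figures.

Semi-major axis of the transfer orbit: a_t = (7600 + 46900)/2 = 27250 km.
At r₁ the circular-orbit speed is v₁ = √(μ/r₁) = 7.242 km/s.
Transfer-orbit speed at r₁ (vis-viva): v_p = √[μ(2/r₁ − 1/a_t)] = 9.501 km/s.
First burn Δv₁ = |v_p − v₁| = 2.259 km/s.
At r₂, v₂ = √(μ/r₂) = 2.9153 km/s.
Transfer-orbit speed at r₂: v_a = √[μ(2/r₂ − 1/a_t)] = 1.5396 km/s.
Second burn Δv₂ = |v₂ − v_a| = 1.376 km/s.
Total Δv = Δv₁ + Δv₂ = 3.635 km/s.

Δv = 3.63 km/s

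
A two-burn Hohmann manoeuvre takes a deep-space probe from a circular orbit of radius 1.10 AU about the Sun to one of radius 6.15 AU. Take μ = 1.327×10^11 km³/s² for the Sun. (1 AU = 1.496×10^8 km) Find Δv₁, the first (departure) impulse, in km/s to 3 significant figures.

Δv₁ = 8.59 km/s

In km: r₁ = 1.10 × 1.496×10^8 = 1.6456×10^8 km; r₂ = 6.15 × 1.496×10^8 = 9.2004×10^8 km.
The Hohmann ellipse has a_t = (r₁ + r₂)/2 = 5.423×10^8 km.
Circular speed at r = 1.6456×10^8 km: v_c = √(μ/r) = 28.397 km/s.
Vis-viva on the transfer ellipse at r = 1.6456×10^8 km gives v_t = √[μ(2/r − 1/a_t)] = 36.988 km/s.
Δv₁ = |v_t − v_c| = |36.988 − 28.397| = 8.591 km/s.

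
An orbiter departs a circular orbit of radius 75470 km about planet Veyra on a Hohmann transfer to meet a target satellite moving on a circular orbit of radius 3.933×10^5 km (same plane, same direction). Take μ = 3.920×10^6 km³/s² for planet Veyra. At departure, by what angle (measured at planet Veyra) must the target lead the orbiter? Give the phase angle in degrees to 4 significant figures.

Transfer-ellipse semi-major axis a_t = (r₁ + r₂)/2 = (75470 + 3.933×10^5)/2 = 2.34385×10^5 km.
Transfer time t = π√(a_t³/μ) = 1.8005×10^5 s.
Target angular speed ω₂ = √(μ/r₂³) = 8.0271×10^-6 rad/s.
Angle swept by the target during transfer: ω₂·t = 1.4453 rad = 82.81°.
The orbiter traverses 180° on the transfer ellipse, so the target must lead by 180° − 82.81° = 97.19°.

φ = 97.19°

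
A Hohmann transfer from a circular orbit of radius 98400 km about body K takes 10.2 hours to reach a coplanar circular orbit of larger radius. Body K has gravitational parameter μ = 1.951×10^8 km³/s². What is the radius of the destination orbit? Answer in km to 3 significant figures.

r₂ = 4.99×10^5 km

Transfer time t = 10.2 hours = 36720 s, and t = π√(a_t³/μ).
So a_t = (μ t²/π²)^(1/3) = (1.951×10^8 × (36720)² / π²)^(1/3) = 2.9871×10^5 km.
Since a_t = (r₁ + r₂)/2, r₂ = 2a_t − r₁ = 2×2.9871×10^5 − 98400 = 4.9902×10^5 km.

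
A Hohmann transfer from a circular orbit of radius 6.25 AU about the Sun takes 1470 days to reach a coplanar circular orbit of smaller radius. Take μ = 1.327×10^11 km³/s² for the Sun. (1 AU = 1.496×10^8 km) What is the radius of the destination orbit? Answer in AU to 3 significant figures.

r₂ = 1.78 AU

In km: r₁ = 6.25 × 1.496×10^8 = 9.350×10^8 km.
Transfer time t = 1470 days = 1.27008×10^8 s, and t = π√(a_t³/μ).
So a_t = (μ t²/π²)^(1/3) = (1.327×10^11 × (1.27008×10^8)² / π²)^(1/3) = 6.0082×10^8 km.
Since a_t = (r₁ + r₂)/2, r₂ = 2a_t − r₁ = 2×6.0082×10^8 − 9.350×10^8 = 2.6664×10^8 km.
In AU: r₂ = 2.6664×10^8 / 1.496×10^8 = 1.78 AU.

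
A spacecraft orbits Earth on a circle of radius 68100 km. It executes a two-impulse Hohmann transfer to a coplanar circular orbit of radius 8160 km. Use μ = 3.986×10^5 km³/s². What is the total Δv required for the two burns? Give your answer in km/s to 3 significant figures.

Transfer-ellipse semi-major axis a_t = (r₁ + r₂)/2 = (68100 + 8160)/2 = 38130 km.
Circular speed at r₁: v₁ = √(μ/r₁) = √(3.986×10^5/68100) = 2.419 km/s.
On the transfer ellipse at r₁, vis-viva equation gives v_a = √[μ(2/r₁ − 1/a_t)] = 1.119 km/s.
First burn Δv₁ = |v_a − v₁| = 1.300 km/s.
At r₂, v₂ = √(μ/r₂) = 6.989 km/s.
Transfer-orbit speed at r₂: v_p = √[μ(2/r₂ − 1/a_t)] = 9.340 km/s.
Second burn Δv₂ = |v₂ − v_p| = 2.351 km/s.
Total Δv = Δv₁ + Δv₂ = 3.651 km/s.

Δv = 3.65 km/s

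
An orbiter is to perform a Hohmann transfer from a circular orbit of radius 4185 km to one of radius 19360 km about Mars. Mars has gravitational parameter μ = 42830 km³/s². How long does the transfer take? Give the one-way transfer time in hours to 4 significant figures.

Semi-major axis of the transfer orbit: a_t = (4185 + 19360)/2 = 11772.5 km.
Half the transfer-orbit period gives t = π√(a_t³/μ) = 19390 s.
Converting: 19390 s ÷ 3600 s/hour = 5.386 hours.

t = 5.386 hours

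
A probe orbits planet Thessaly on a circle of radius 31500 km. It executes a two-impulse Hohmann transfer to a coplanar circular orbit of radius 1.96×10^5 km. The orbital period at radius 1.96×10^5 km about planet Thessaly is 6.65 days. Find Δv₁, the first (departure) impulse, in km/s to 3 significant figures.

Δv₁ = 1.67 km/s

From Kepler's third law T² = 4π²r³/μ at r = 1.96×10^5 km, T = 6.65 days = 6.65 × 86400 s = 5.7456×10^5 s: μ = 4π²r³/T² = 9.00445×10^5 km³/s².
Semi-major axis of the transfer orbit: a_t = (31500 + 1.960×10^5)/2 = 1.1375×10^5 km.
On the circular orbit at r = 31500 km, v_c = √(μ/r) = 5.3465 km/s.
Vis-viva on the transfer ellipse at r = 31500 km gives v_t = √[μ(2/r − 1/a_t)] = 7.0182 km/s.
Δv₁ = |v_t − v_c| = |7.0182 − 5.3465| = 1.672 km/s.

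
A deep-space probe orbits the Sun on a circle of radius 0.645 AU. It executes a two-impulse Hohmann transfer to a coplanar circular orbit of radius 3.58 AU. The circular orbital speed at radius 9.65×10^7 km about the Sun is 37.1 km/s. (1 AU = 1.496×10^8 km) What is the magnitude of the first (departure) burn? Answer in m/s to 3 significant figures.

From the circular-orbit relation v² = μ/r at r = 9.65×10^7 km: μ = v²r = (37.1)² × 9.65×10^7 = 1.32824×10^11 km³/s².
In km: r₁ = 0.645 × 1.496×10^8 = 9.6492×10^7 km; r₂ = 3.58 × 1.496×10^8 = 5.35568×10^8 km.
The Hohmann ellipse has a_t = (r₁ + r₂)/2 = 3.1603×10^8 km.
On the circular orbit at r = 9.6492×10^7 km, v_c = √(μ/r) = 37.10 km/s.
Vis-viva on the transfer ellipse at r = 9.6492×10^7 km gives v_t = √[μ(2/r − 1/a_t)] = 48.30 km/s.
Δv₁ = |v_t − v_c| = |48.30 − 37.10| = 11.20 km/s.

Δv₁ = 11200 m/s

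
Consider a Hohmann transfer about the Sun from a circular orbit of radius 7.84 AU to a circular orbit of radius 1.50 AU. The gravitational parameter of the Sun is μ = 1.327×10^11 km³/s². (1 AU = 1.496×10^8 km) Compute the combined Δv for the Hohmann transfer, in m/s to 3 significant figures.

In km: r₁ = 7.84 × 1.496×10^8 = 1.172864×10^9 km; r₂ = 1.50 × 1.496×10^8 = 2.244×10^8 km.
Semi-major axis of the transfer orbit: a_t = (1.172864×10^9 + 2.244×10^8)/2 = 6.98632×10^8 km.
Circular speed at r₁: v₁ = √(μ/r₁) = √(1.327×10^11/1.172864×10^9) = 10.6368 km/s.
On the transfer ellipse at r₁, v² = μ(2/r − 1/a) gives v_a = √[μ(2/r₁ − 1/a_t)] = 6.02836 km/s.
First burn Δv₁ = |v_a − v₁| = 4.608 km/s.
At r₂, v₂ = √(μ/r₂) = 24.32 km/s.
Transfer-orbit speed at r₂: v_p = √[μ(2/r₂ − 1/a_t)] = 31.51 km/s.
Second burn Δv₂ = |v₂ − v_p| = 7.190 km/s.
Total Δv = Δv₁ + Δv₂ = 11.80 km/s.

Δv = 11800 m/s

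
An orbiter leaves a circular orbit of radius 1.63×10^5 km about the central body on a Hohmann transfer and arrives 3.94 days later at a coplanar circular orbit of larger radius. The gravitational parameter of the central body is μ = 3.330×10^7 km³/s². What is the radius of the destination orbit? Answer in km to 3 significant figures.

Transfer time t = 3.94 days = 3.40416×10^5 s, and t = π√(a_t³/μ).
So a_t = (μ t²/π²)^(1/3) = (3.330×10^7 × (3.40416×10^5)² / π²)^(1/3) = 7.3123×10^5 km.
Since a_t = (r₁ + r₂)/2, r₂ = 2a_t − r₁ = 2×7.3123×10^5 − 1.630×10^5 = 1.29946×10^6 km.

r₂ = 1.30×10^6 km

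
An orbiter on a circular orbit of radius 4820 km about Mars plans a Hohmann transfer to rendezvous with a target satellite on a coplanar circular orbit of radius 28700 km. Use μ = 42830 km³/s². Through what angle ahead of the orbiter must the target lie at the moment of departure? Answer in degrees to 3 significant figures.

Semi-major axis of the transfer orbit: a_t = (4820 + 28700)/2 = 16760 km.
Transfer time t = π√(a_t³/μ) = 32940 s.
The target's mean motion on its circular orbit is ω₂ = √(μ/r₂³) = 4.256×10^-5 rad/s.
Angle swept by the target during transfer: ω₂·t = 1.402 rad = 80.33°.
The orbiter traverses 180° on the transfer ellipse, so the target must lead by 180° − 80.33° = 99.7°.

φ = 99.7°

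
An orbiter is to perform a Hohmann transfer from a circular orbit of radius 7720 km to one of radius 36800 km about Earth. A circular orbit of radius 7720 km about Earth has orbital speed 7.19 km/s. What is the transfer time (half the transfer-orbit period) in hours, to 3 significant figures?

From the circular-orbit relation v² = μ/r at r = 7720 km: μ = v²r = (7.19)² × 7720 = 3.99094×10^5 km³/s².
The Hohmann ellipse has a_t = (r₁ + r₂)/2 = 22260 km.
Half the transfer-orbit period gives t = π√(a_t³/μ) = 16520 s.
Converting: 16520 s ÷ 3600 s/hour = 4.59 hours.

t = 4.59 hours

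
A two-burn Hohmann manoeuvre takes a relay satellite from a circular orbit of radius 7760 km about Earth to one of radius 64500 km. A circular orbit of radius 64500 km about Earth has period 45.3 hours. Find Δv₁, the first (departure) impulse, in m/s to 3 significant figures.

Δv₁ = 2410 m/s

From Kepler's third law T² = 4π²r³/μ at r = 64500 km, T = 45.3 hours = 45.3 × 3600 s = 1.6308×10^5 s: μ = 4π²r³/T² = 3.98325×10^5 km³/s².
The Hohmann ellipse has a_t = (r₁ + r₂)/2 = 36130 km.
Circular speed at r = 7760 km: v_c = √(μ/r) = 7.165 km/s.
Vis-viva on the transfer ellipse at r = 7760 km gives v_t = √[μ(2/r − 1/a_t)] = 9.573 km/s.
Δv₁ = |v_t − v_c| = |9.573 − 7.165| = 2.408 km/s.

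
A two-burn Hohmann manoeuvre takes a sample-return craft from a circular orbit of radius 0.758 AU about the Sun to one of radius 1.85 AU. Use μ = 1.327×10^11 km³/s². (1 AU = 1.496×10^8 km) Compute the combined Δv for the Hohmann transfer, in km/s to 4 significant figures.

Δv = 11.74 km/s

In km: r₁ = 0.758 × 1.496×10^8 = 1.133968×10^8 km; r₂ = 1.85 × 1.496×10^8 = 2.7676×10^8 km.
Semi-major axis of the transfer orbit: a_t = (1.133968×10^8 + 2.7676×10^8)/2 = 1.950784×10^8 km.
Circular speed at r₁: v₁ = √(μ/r₁) = √(1.327×10^11/1.133968×10^8) = 34.209 km/s.
Transfer-orbit speed at r₁ (v² = μ(2/r − 1/a)): v_p = √[μ(2/r₁ − 1/a_t)] = 40.746 km/s.
First burn Δv₁ = |v_p − v₁| = 6.537 km/s.
Circular speed at r₂: v₂ = √(μ/r₂) = 21.897 km/s.
Transfer-orbit speed at r₂: v_a = √[μ(2/r₂ − 1/a_t)] = 16.695 km/s.
Second burn Δv₂ = |v₂ − v_a| = 5.202 km/s.
Total Δv = Δv₁ + Δv₂ = 11.74 km/s.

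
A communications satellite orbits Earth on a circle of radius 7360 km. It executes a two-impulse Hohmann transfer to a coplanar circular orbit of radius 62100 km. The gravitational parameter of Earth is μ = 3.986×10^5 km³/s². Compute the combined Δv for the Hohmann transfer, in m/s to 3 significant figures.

Transfer-ellipse semi-major axis a_t = (r₁ + r₂)/2 = (7360 + 62100)/2 = 34730 km.
At r₁ the circular-orbit speed is v₁ = √(μ/r₁) = 7.359185 km/s.
On the transfer ellipse at r₁, v² = μ(2/r − 1/a) gives v_p = √[μ(2/r₁ − 1/a_t)] = 9.840636 km/s.
First burn Δv₁ = |v_p − v₁| = 2.4815 km/s.
Circular speed at r₂: v₂ = √(μ/r₂) = 2.5335 km/s.
Transfer-orbit speed at r₂: v_a = √[μ(2/r₂ − 1/a_t)] = 1.1663 km/s.
Second burn Δv₂ = |v₂ − v_a| = 1.3672 km/s.
Total Δv = Δv₁ + Δv₂ = 3.849 km/s.

Δv = 3850 m/s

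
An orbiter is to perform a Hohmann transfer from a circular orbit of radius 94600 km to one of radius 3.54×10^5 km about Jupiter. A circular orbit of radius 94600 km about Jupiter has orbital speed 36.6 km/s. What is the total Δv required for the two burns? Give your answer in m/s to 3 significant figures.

From the circular-orbit relation v² = μ/r at r = 94600 km: μ = v²r = (36.6)² × 94600 = 1.26722×10^8 km³/s².
The Hohmann ellipse has a_t = (r₁ + r₂)/2 = 2.243×10^5 km.
At r₁ the circular-orbit speed is v₁ = √(μ/r₁) = 36.60 km/s.
On the transfer ellipse at r₁, v² = μ(2/r − 1/a) gives v_p = √[μ(2/r₁ − 1/a_t)] = 45.98 km/s.
First burn Δv₁ = |v_p − v₁| = 9.380 km/s.
Circular speed at r₂: v₂ = √(μ/r₂) = 18.920 km/s.
Transfer-orbit speed at r₂: v_a = √[μ(2/r₂ − 1/a_t)] = 12.287 km/s.
Second burn Δv₂ = |v₂ − v_a| = 6.633 km/s.
Δv = Δv₁ + Δv₂ = 9.380 + 6.633 = 16.01 km/s.

Δv = 16000 m/s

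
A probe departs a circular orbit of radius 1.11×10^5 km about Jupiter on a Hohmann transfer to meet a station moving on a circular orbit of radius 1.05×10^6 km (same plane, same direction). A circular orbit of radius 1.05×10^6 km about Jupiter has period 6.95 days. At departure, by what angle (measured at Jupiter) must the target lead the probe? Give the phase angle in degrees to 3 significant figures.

From Kepler's third law T² = 4π²r³/μ at r = 1.05×10^6 km, T = 6.95 days = 6.95 × 86400 s = 6.0048×10^5 s: μ = 4π²r³/T² = 1.26745×10^8 km³/s².
Transfer-ellipse semi-major axis a_t = (r₁ + r₂)/2 = (1.110×10^5 + 1.050×10^6)/2 = 5.805×10^5 km.
Transfer time t = π√(a_t³/μ) = 1.23421×10^5 s.
The target's mean motion on its circular orbit is ω₂ = √(μ/r₂³) = 1.04636×10^-5 rad/s.
Angle swept by the target during transfer: ω₂·t = 1.2914 rad = 73.99°.
The probe traverses 180° on the transfer ellipse, so the target must lead by 180° − 73.99° = 106°.

φ = 106°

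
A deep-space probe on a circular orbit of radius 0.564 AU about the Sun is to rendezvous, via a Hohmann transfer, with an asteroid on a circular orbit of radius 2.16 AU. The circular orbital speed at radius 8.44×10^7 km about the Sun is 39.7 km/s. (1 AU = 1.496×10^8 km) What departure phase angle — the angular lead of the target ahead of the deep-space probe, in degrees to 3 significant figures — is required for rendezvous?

φ = 89.9°

From the circular-orbit relation v² = μ/r at r = 8.44×10^7 km: μ = v²r = (39.7)² × 8.44×10^7 = 1.33022×10^11 km³/s².
In km: r₁ = 0.564 × 1.496×10^8 = 8.43744×10^7 km; r₂ = 2.16 × 1.496×10^8 = 3.23136×10^8 km.
Transfer-ellipse semi-major axis a_t = (r₁ + r₂)/2 = (8.43744×10^7 + 3.23136×10^8)/2 = 2.037552×10^8 km.
Transfer time t = π√(a_t³/μ) = 2.505×10^7 s.
The target's mean motion on its circular orbit is ω₂ = √(μ/r₂³) = 6.279×10^-8 rad/s.
Angle swept by the target during transfer: ω₂·t = 1.573 rad = 90.13°.
The deep-space probe traverses 180° on the transfer ellipse, so the target must lead by 180° − 90.13° = 89.9°.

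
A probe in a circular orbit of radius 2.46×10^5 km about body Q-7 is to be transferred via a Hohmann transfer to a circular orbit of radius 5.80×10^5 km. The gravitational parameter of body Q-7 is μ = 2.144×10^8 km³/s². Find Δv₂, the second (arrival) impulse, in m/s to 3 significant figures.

Δv₂ = 4390 m/s

Semi-major axis of the transfer orbit: a_t = (2.460×10^5 + 5.800×10^5)/2 = 4.130×10^5 km.
On the circular orbit at r = 5.800×10^5 km, v_c = √(μ/r) = 19.2264 km/s.
Transfer-orbit speed at the same r (vis-viva, a = a_t): v_t = √[μ(2/r − 1/a_t)] = 14.8385 km/s.
Δv₂ = |v_t − v_c| = |14.8385 − 19.2264| = 4.388 km/s.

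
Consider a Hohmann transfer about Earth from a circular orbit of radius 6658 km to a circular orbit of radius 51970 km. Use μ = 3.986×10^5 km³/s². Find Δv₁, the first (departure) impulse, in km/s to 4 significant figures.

Transfer-ellipse semi-major axis a_t = (r₁ + r₂)/2 = (6658 + 51970)/2 = 29314 km.
On the circular orbit at r = 6658 km, v_c = √(μ/r) = 7.7374 km/s.
Transfer-orbit speed at the same r (vis-viva, a = a_t): v_t = √[μ(2/r − 1/a_t)] = 10.302 km/s.
Δv₁ = |v_t − v_c| = |10.302 − 7.7374| = 2.565 km/s.

Δv₁ = 2.565 km/s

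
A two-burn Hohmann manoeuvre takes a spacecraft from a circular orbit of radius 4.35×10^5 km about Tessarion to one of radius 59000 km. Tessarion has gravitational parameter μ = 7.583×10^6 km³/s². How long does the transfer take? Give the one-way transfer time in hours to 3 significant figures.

t = 38.9 hours

The Hohmann ellipse has a_t = (r₁ + r₂)/2 = 2.470×10^5 km.
Half the transfer-orbit period gives t = π√(a_t³/μ) = 1.400×10^5 s.
Converting: 1.400×10^5 s ÷ 3600 s/hour = 38.9 hours.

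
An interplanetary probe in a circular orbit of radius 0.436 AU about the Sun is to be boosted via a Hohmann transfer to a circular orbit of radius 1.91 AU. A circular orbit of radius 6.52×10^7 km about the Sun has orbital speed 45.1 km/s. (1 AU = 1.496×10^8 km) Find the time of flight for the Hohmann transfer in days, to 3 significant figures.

t = 232 days

From the circular-orbit relation v² = μ/r at r = 6.52×10^7 km: μ = v²r = (45.1)² × 6.52×10^7 = 1.32617×10^11 km³/s².
In km: r₁ = 0.436 × 1.496×10^8 = 6.52256×10^7 km; r₂ = 1.91 × 1.496×10^8 = 2.85736×10^8 km.
The Hohmann ellipse has a_t = (r₁ + r₂)/2 = 1.754808×10^8 km.
By Kepler's third law the transfer-orbit period is T = 2π√(a_t³/μ), so t = T/2 = 2.005×10^7 s.
Converting: 2.005×10^7 s ÷ 86400 s/day = 232 days.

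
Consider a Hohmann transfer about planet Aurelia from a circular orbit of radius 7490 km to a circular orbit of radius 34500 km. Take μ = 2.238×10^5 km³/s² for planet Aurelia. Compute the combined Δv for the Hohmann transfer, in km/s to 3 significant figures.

Δv = 2.57 km/s

The Hohmann ellipse has a_t = (r₁ + r₂)/2 = 20995 km.
At r₁ the circular-orbit speed is v₁ = √(μ/r₁) = 5.466 km/s.
Transfer-orbit speed at r₁ (v² = μ(2/r − 1/a)): v_p = √[μ(2/r₁ − 1/a_t)] = 7.007 km/s.
First burn Δv₁ = |v_p − v₁| = 1.541 km/s.
At r₂, v₂ = √(μ/r₂) = 2.547 km/s.
Transfer-orbit speed at r₂: v_a = √[μ(2/r₂ − 1/a_t)] = 1.521 km/s.
Second burn Δv₂ = |v₂ − v_a| = 1.026 km/s.
Δv = Δv₁ + Δv₂ = 1.541 + 1.026 = 2.567 km/s.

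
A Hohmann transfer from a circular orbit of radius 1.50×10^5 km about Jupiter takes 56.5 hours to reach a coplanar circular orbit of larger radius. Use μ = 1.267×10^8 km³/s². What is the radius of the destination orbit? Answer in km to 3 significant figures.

Transfer time t = 56.5 hours = 2.034×10^5 s, and t = π√(a_t³/μ).
So a_t = (μ t²/π²)^(1/3) = (1.267×10^8 × (2.034×10^5)² / π²)^(1/3) = 8.0983×10^5 km.
Since a_t = (r₁ + r₂)/2, r₂ = 2a_t − r₁ = 2×8.0983×10^5 − 1.500×10^5 = 1.46966×10^6 km.

r₂ = 1.47×10^6 km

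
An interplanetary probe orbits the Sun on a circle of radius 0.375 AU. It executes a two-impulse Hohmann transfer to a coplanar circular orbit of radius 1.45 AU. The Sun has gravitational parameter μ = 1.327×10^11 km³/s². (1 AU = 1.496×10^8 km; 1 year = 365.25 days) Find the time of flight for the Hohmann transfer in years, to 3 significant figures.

In km: r₁ = 0.375 × 1.496×10^8 = 5.610×10^7 km; r₂ = 1.45 × 1.496×10^8 = 2.1692×10^8 km.
The Hohmann ellipse has a_t = (r₁ + r₂)/2 = 1.3651×10^8 km.
Transfer time t = π√(a_t³/μ) = π√((1.3651×10^8)³ / 1.327×10^11) = 1.376×10^7 s.
Converting: 1.376×10^7 s ÷ 3.15576×10^7 s/year (365.25 × 86400) = 0.436 years.

t = 0.436 years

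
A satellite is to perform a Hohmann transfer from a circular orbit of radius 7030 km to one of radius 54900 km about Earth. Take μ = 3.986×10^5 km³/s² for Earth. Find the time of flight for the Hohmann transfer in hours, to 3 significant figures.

The Hohmann ellipse has a_t = (r₁ + r₂)/2 = 30965 km.
Half the transfer-orbit period gives t = π√(a_t³/μ) = 27110 s.
Converting: 27110 s ÷ 3600 s/hour = 7.53 hours.

t = 7.53 hours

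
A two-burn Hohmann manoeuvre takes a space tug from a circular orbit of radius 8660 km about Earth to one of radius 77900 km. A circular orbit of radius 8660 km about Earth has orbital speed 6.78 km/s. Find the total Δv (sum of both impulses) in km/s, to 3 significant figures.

Δv = 3.57 km/s

From the circular-orbit relation v² = μ/r at r = 8660 km: μ = v²r = (6.78)² × 8660 = 3.98086×10^5 km³/s².
Semi-major axis of the transfer orbit: a_t = (8660 + 77900)/2 = 43280 km.
Circular speed at r₁: v₁ = √(μ/r₁) = √(3.98086×10^5/8660) = 6.780 km/s.
On the transfer ellipse at r₁, v² = μ(2/r − 1/a) gives v_p = √[μ(2/r₁ − 1/a_t)] = 9.096 km/s.
First burn Δv₁ = |v_p − v₁| = 2.316 km/s.
Circular speed at r₂: v₂ = √(μ/r₂) = 2.2606 km/s.
Transfer-orbit speed at r₂: v_a = √[μ(2/r₂ − 1/a_t)] = 1.0112 km/s.
Second burn Δv₂ = |v₂ − v_a| = 1.249 km/s.
Δv = Δv₁ + Δv₂ = 2.316 + 1.249 = 3.565 km/s.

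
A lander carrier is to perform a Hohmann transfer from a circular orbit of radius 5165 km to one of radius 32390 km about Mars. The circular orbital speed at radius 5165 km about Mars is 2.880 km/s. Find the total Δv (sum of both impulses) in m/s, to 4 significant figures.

From the circular-orbit relation v² = μ/r at r = 5165 km: μ = v²r = (2.880)² × 5165 = 42840.6 km³/s².
The Hohmann ellipse has a_t = (r₁ + r₂)/2 = 18777.5 km.
At r₁ the circular-orbit speed is v₁ = √(μ/r₁) = 2.8800 km/s.
On the transfer ellipse at r₁, vis-viva gives v_p = √[μ(2/r₁ − 1/a_t)] = 3.7825 km/s.
First burn Δv₁ = |v_p − v₁| = 0.9025 km/s.
Circular speed at r₂: v₂ = √(μ/r₂) = 1.1501 km/s.
Transfer-orbit speed at r₂: v_a = √[μ(2/r₂ − 1/a_t)] = 0.60317 km/s.
Second burn Δv₂ = |v₂ − v_a| = 0.5469 km/s.
Total Δv = Δv₁ + Δv₂ = 1.449 km/s.

Δv = 1449 m/s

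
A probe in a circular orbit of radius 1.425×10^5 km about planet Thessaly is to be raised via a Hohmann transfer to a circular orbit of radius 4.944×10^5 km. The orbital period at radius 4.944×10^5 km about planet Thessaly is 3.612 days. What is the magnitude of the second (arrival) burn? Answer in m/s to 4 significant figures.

Δv₂ = 3295 m/s

From Kepler's third law T² = 4π²r³/μ at r = 4.944×10^5 km, T = 3.612 days = 3.612 × 86400 s = 3.120768×10^5 s: μ = 4π²r³/T² = 4.89860×10^7 km³/s².
The Hohmann ellipse has a_t = (r₁ + r₂)/2 = 3.1845×10^5 km.
On the circular orbit at r = 4.944×10^5 km, v_c = √(μ/r) = 9.954 km/s.
Vis-viva on the transfer ellipse at r = 4.944×10^5 km gives v_t = √[μ(2/r − 1/a_t)] = 6.659 km/s.
Δv₂ = |v_t − v_c| = |6.659 − 9.954| = 3.295 km/s.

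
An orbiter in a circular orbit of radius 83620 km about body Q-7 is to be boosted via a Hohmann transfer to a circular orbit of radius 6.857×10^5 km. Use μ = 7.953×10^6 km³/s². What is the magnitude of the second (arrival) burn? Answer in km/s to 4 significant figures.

The Hohmann ellipse has a_t = (r₁ + r₂)/2 = 3.8466×10^5 km.
Circular speed at r = 6.857×10^5 km: v_c = √(μ/r) = 3.406 km/s.
Vis-viva on the transfer ellipse at r = 6.857×10^5 km gives v_t = √[μ(2/r − 1/a_t)] = 1.588 km/s.
Δv₂ = |v_t − v_c| = |1.588 − 3.406| = 1.818 km/s.

Δv₂ = 1.818 km/s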